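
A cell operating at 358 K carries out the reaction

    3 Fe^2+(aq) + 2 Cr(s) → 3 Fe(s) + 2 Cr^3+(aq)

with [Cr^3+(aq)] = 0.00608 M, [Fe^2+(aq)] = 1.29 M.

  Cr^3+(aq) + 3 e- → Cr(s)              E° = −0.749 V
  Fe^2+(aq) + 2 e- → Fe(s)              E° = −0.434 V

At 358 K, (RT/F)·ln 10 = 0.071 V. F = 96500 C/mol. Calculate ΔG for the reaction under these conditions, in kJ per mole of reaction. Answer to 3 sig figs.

−215 kJ/mol

With Fe²⁺/Fe reduced at the cathode, E°cell = −0.434 − (−0.749) = +0.315 V and n = 6.
Q = [Cr^3+(aq)]^2 / [Fe^2+(aq)]^3 = 1.72×10^−5, so log Q = −4.764 and E = +0.315 − (0.071/6)(−4.764) = +0.3714 V.
Finally ΔG = −nFE = −(6)(96500 C/mol)(+0.3714 V) = −215 kJ/mol.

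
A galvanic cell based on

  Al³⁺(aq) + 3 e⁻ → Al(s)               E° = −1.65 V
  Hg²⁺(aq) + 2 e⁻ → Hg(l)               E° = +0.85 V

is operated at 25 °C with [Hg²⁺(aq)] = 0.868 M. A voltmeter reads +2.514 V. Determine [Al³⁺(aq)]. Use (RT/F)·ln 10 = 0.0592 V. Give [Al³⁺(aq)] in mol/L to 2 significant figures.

Hg²⁺/Hg is the cathode (higher E°); E°cell = +0.85 − (−1.65) = +2.50 V with n = 6.
Rearranging E = E° − (0.0592/n)·log Q gives log Q = 6(+2.50 − (+2.514))/0.0592 = −1.419.
For 3 Hg²⁺(aq) + 2 Al(s) → 3 Hg(l) + 2 Al³⁺(aq), the reaction quotient is Q = [Al³⁺(aq)]^2 / [Hg²⁺(aq)]^3.
Isolating [Al³⁺(aq)] in Q = 10^{−1.419} yields log [Al³⁺(aq)] = −0.802, i.e. 0.16 M.

0.16 M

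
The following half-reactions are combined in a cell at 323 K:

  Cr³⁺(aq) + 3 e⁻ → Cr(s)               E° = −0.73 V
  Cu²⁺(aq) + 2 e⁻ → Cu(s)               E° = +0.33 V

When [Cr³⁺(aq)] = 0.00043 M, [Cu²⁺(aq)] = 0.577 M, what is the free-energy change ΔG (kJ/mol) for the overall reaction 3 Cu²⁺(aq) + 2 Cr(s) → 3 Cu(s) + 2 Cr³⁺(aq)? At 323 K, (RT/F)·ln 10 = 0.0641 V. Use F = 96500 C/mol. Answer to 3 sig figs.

With Cu²⁺/Cu reduced at the cathode, E°cell = +0.33 − (−0.73) = +1.06 V and n = 6.
Q = [Cr³⁺(aq)]^2 / [Cu²⁺(aq)]^3 = 9.63×10^−7, so log Q = −6.017 and E = +1.06 − (0.0641/6)(−6.017) = +1.1243 V.
ΔG = −nFE = −(6)(96500)(+1.1243) J/mol = −651 kJ/mol.

−651 kJ/mol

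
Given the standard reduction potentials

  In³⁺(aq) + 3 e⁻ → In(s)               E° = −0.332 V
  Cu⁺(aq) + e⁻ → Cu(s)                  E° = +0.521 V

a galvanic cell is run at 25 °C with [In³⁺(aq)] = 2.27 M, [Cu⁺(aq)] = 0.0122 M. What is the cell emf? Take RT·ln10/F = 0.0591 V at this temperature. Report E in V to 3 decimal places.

+0.733 V

Since E°(Cu⁺/Cu) > E°(In³⁺/In), Cu⁺/Cu serves as the cathode.
E°cell = E°cat − E°an = +0.521 − (−0.332) = +0.853 V; n = 3.
Balancing gives 3 Cu⁺(aq) + In(s) → 3 Cu(s) + In³⁺(aq); hence Q = [In³⁺(aq)] / [Cu⁺(aq)]^3 = 1.25×10^6 (log Q = 6.097).
Applying E = E° − (RT ln10/nF)·log Q gives +0.853 − (0.0591/3)(6.097) = +0.733 V.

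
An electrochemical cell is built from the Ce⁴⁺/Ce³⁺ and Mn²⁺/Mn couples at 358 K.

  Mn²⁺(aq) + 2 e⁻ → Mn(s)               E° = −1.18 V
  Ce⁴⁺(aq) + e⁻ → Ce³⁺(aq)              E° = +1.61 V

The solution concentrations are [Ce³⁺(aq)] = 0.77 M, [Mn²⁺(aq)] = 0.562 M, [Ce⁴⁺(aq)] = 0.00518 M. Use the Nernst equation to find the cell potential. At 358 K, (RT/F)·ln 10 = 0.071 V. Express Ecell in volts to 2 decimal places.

+2.64 V

Since E°(Ce⁴⁺/Ce³⁺) > E°(Mn²⁺/Mn), Ce⁴⁺/Ce³⁺ serves as the cathode.
E°cell = E°cat − E°an = +1.61 − (−1.18) = +2.79 V; n = 2.
Balancing gives 2 Ce⁴⁺(aq) + Mn(s) → 2 Ce³⁺(aq) + Mn²⁺(aq); hence Q = ([Ce³⁺(aq)]^2·[Mn²⁺(aq)]) / [Ce⁴⁺(aq)]^2 = 1.24×10^4 (log Q = 4.094).
By the Nernst equation, E = +2.79 − (0.071/2)·(4.094) = +2.64 V.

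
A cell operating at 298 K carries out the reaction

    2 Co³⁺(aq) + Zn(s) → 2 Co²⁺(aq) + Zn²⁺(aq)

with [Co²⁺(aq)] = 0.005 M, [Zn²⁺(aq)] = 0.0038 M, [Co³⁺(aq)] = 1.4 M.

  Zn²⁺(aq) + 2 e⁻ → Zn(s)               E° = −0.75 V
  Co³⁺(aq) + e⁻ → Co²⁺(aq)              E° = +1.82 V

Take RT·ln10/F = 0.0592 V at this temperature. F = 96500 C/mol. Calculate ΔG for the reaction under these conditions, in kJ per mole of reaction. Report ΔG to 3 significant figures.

−538 kJ/mol

With Co³⁺/Co²⁺ reduced at the cathode, E°cell = +1.82 − (−0.75) = +2.57 V and n = 2.
Here Q = ([Co²⁺(aq)]^2·[Zn²⁺(aq)]) / [Co³⁺(aq)]^2 = 4.85×10^−8 (log Q = −7.315), giving E = +2.57 − (0.0592/2)·(−7.315) = +2.7865 V.
ΔG = −nFE = −(2)(96500)(+2.7865) J/mol = −538 kJ/mol.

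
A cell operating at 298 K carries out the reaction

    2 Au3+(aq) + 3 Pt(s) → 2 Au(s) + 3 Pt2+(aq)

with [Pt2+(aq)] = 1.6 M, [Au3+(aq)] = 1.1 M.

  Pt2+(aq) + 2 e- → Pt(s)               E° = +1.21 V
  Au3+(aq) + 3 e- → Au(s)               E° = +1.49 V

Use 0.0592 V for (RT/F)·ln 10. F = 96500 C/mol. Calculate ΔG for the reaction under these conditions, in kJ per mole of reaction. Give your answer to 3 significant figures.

−159 kJ/mol

With Au³⁺/Au reduced at the cathode, E°cell = +1.49 − (+1.21) = +0.28 V and n = 6.
Q = [Pt2+(aq)]^3 / [Au3+(aq)]^2 = 3.39, so log Q = 0.530 and E = +0.28 − (0.0592/6)(0.530) = +0.2748 V.
Then ΔG = −nFE = −6 × 96500 × +0.2748 J/mol = −159 kJ/mol.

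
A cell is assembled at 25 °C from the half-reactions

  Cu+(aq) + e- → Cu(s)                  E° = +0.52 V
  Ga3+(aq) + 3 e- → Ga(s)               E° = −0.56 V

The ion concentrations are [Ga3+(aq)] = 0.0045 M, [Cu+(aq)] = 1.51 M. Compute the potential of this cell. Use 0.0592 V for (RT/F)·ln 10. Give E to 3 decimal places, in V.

Cu⁺/Cu is reduced (cathode, E° = +0.52 V) and Ga³⁺/Ga is oxidized (anode).
E°cell = +0.52 − (−0.56) = +1.08 V, with n = 3 electrons transferred.
Balancing gives 3 Cu+(aq) + Ga(s) → 3 Cu(s) + Ga3+(aq); hence Q = [Ga3+(aq)] / [Cu+(aq)]^3 = 0.00131 (log Q = −2.884).
E = E° − (0.0592/n)·log Q = +1.08 − (0.0592/3)(−2.884) = +1.137 V.

+1.137 V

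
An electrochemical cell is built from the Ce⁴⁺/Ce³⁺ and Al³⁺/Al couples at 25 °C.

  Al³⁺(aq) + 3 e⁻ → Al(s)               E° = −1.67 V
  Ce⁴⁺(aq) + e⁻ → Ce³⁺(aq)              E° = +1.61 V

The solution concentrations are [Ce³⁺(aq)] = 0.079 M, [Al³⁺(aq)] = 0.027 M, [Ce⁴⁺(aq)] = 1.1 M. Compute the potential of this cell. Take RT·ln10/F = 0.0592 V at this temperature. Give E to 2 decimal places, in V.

The Ce⁴⁺/Ce³⁺ couple has the more positive E°, so it is the cathode; Al³⁺/Al is the anode.
E°cell = E°cat − E°an = +1.61 − (−1.67) = +3.28 V; n = 3.
The balanced reaction is 3 Ce⁴⁺(aq) + Al(s) → 3 Ce³⁺(aq) + Al³⁺(aq), so Q = ([Ce³⁺(aq)]^3·[Al³⁺(aq)]) / [Ce⁴⁺(aq)]^3 = 1×10^−5 and log Q = −5.000.
Applying E = E° − (RT ln10/nF)·log Q gives +3.28 − (0.0592/3)(−5.000) = +3.38 V.

+3.38 V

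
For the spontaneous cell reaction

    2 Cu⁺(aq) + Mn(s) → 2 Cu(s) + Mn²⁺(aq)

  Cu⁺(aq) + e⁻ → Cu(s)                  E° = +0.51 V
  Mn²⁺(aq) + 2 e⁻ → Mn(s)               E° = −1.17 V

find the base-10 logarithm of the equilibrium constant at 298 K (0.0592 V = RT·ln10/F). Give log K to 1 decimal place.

The Cu⁺/Cu couple is reduced (cathode); E°cell = +0.51 − (−1.17) = +1.68 V with n = 2.
At equilibrium E = 0, so log K = nE°cell / 0.0592 = (2)(+1.68) / 0.0592 = 56.8.

log K = 56.8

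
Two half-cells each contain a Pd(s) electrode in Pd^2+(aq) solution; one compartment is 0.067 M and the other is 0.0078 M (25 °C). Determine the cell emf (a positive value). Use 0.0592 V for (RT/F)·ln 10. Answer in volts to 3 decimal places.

0.028 V

For a concentration cell E°cell = 0, since both electrodes use the same couple.
The compartment with the higher Pd^2+(aq) concentration (0.067 M) acts as the cathode; ions are reduced there and produced at the dilute (0.0078 M) anode.
With n = 2, Ecell = −(0.0592/2)·log([dilute]/[conc]) = −(0.0592/2)·log(0.0078/0.067) = +0.028 V.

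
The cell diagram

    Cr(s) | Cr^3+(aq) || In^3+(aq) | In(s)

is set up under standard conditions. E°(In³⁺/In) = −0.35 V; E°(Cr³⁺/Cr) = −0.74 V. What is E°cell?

+0.39 V

By convention the left-hand electrode in cell notation is the anode (oxidation) and the right-hand electrode is the cathode (reduction).
E°cell = E°(right) − E°(left) = −0.35 − (−0.74) = +0.39 V.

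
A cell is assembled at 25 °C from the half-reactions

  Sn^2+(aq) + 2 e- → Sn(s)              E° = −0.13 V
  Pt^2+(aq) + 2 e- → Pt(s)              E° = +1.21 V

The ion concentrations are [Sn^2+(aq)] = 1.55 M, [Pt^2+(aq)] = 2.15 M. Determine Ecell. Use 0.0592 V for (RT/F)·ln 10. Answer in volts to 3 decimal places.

+1.344 V

The Pt²⁺/Pt couple has the more positive E°, so it is the cathode; Sn²⁺/Sn is the anode.
E°cell = E°cat − E°an = +1.21 − (−0.13) = +1.34 V; n = 2.
Balancing gives Pt^2+(aq) + Sn(s) → Pt(s) + Sn^2+(aq); hence Q = [Sn^2+(aq)] / [Pt^2+(aq)] = 0.721 (log Q = −0.142).
E = E° − (0.0592/n)·log Q = +1.34 − (0.0592/2)(−0.142) = +1.344 V.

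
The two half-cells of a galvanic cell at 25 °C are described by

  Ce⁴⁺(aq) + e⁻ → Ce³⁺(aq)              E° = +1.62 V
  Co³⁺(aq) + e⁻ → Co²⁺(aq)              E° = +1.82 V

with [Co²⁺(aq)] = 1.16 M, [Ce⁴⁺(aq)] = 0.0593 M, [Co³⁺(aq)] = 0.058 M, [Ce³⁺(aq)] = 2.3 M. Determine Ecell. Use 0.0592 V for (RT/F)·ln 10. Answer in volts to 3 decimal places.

+0.217 V

Co³⁺/Co²⁺ is reduced (cathode, E° = +1.82 V) and Ce⁴⁺/Ce³⁺ is oxidized (anode).
E°cell = +1.82 − (+1.62) = +0.20 V, with n = 1 electron transferred.
The balanced reaction is Co³⁺(aq) + Ce³⁺(aq) → Co²⁺(aq) + Ce⁴⁺(aq), so Q = ([Co²⁺(aq)]·[Ce⁴⁺(aq)]) / ([Co³⁺(aq)]·[Ce³⁺(aq)]) = 0.516 and log Q = −0.288.
Applying E = E° − (RT ln10/nF)·log Q gives +0.20 − (0.0592/1)(−0.288) = +0.217 V.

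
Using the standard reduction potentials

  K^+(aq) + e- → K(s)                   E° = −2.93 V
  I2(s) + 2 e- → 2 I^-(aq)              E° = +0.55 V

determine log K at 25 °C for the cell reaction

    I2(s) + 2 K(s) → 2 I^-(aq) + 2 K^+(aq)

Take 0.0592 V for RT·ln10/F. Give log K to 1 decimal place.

log K = 117.6

The I₂/I⁻ couple is reduced (cathode); E°cell = +0.55 − (−2.93) = +3.48 V with n = 2.
At equilibrium E = 0, so log K = nE°cell / 0.0592 = (2)(+3.48) / 0.0592 = 117.6.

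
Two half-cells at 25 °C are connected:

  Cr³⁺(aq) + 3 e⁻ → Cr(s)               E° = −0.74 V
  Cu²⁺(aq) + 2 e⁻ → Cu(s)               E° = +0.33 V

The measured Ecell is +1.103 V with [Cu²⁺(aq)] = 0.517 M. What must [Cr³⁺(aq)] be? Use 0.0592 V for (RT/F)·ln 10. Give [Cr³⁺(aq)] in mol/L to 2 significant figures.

0.0079 M

The Cu²⁺/Cu couple has the larger reduction potential, so it is the cathode: E°cell = +0.33 − (−0.74) = +1.07 V and n = 6.
From the Nernst equation, log Q = n(E° − E)/0.0592 = 6·(+1.07 − (+1.103))/0.0592 = −3.345.
The balanced reaction is 3 Cu²⁺(aq) + 2 Cr(s) → 3 Cu(s) + 2 Cr³⁺(aq), so Q = [Cr³⁺(aq)]^2 / [Cu²⁺(aq)]^3.
Isolating [Cr³⁺(aq)] in Q = 10^{−3.345} yields log [Cr³⁺(aq)] = −2.102, i.e. 0.0079 M.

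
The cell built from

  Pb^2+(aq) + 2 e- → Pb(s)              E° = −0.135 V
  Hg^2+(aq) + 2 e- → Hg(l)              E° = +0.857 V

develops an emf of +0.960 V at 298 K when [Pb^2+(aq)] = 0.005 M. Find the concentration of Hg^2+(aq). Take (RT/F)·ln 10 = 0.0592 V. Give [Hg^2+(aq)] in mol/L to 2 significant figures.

Hg²⁺/Hg is the cathode (higher E°); E°cell = +0.857 − (−0.135) = +0.992 V with n = 2.
From the Nernst equation, log Q = n(E° − E)/0.0592 = 2·(+0.992 − (+0.960))/0.0592 = 1.081.
Balancing electrons gives Hg^2+(aq) + Pb(s) → Hg(l) + Pb^2+(aq); thus Q = [Pb^2+(aq)] / [Hg^2+(aq)].
Substituting the known concentrations and solving, log [Hg^2+(aq)] = −3.382 and [Hg^2+(aq)] = 0.00041 M.

0.00041 M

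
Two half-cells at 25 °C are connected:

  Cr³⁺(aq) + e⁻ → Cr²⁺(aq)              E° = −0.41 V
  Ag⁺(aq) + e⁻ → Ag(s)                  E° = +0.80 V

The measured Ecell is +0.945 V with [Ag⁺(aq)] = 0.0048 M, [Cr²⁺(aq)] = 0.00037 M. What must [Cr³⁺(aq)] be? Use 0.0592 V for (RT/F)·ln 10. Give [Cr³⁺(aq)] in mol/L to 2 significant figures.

The Ag⁺/Ag couple has the larger reduction potential, so it is the cathode: E°cell = +0.80 − (−0.41) = +1.21 V and n = 1.
Rearranging E = E° − (0.0592/n)·log Q gives log Q = 1(+1.21 − (+0.945))/0.0592 = 4.476.
Balancing electrons gives Ag⁺(aq) + Cr²⁺(aq) → Ag(s) + Cr³⁺(aq); thus Q = [Cr³⁺(aq)] / ([Ag⁺(aq)]·[Cr²⁺(aq)]).
Isolating [Cr³⁺(aq)] in Q = 10^{4.476} yields log [Cr³⁺(aq)] = −1.275, i.e. 0.053 M.

0.053 M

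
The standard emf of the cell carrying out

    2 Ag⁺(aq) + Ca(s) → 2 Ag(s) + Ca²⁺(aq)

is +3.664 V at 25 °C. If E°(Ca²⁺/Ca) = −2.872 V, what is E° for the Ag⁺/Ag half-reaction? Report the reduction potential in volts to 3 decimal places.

+0.792 V

In the reaction as written the Ag⁺/Ag couple is reduced (cathode) and Ca²⁺/Ca is oxidized (anode), so E°cell = E°(Ag⁺/Ag) − E°(Ca²⁺/Ca).
E°(Ag⁺/Ag) = E°cell + E°(anode) = +3.664 + (−2.872) = +0.792 V.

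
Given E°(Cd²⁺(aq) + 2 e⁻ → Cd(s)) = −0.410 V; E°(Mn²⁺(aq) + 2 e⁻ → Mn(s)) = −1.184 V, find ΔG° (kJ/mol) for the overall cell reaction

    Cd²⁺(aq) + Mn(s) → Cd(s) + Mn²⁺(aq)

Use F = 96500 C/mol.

−149 kJ/mol

In the reaction as written Cd²⁺(aq) is reduced, so the Cd²⁺/Cd couple is the cathode and Mn²⁺/Mn is the anode.
E°cell = −0.410 − (−1.184) = +0.774 V; balancing electrons gives n = 2.
ΔG° = −nFE°cell = −(2)(96500)(+0.774) J/mol = −149 kJ/mol.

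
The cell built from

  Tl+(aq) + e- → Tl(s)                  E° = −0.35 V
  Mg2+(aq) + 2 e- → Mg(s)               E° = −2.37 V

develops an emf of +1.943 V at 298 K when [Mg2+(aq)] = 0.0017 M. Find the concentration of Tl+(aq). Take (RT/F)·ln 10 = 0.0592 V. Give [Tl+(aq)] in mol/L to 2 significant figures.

0.0021 M

The Tl⁺/Tl couple has the larger reduction potential, so it is the cathode: E°cell = −0.35 − (−2.37) = +2.02 V and n = 2.
From the Nernst equation, log Q = n(E° − E)/0.0592 = 2·(+2.02 − (+1.943))/0.0592 = 2.601.
Balancing electrons gives 2 Tl+(aq) + Mg(s) → 2 Tl(s) + Mg2+(aq); thus Q = [Mg2+(aq)] / [Tl+(aq)]^2.
Substituting the known concentrations and solving, log [Tl+(aq)] = −2.685 and [Tl+(aq)] = 0.0021 M.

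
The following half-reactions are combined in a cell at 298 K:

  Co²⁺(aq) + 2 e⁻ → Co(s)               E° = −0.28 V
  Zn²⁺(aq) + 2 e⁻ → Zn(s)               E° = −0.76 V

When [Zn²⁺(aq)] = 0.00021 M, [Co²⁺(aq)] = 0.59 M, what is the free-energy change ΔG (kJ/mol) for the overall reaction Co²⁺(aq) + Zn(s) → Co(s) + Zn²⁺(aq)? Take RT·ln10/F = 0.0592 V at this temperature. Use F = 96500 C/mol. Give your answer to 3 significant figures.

The standard cell potential is −0.28 − (−0.76) = +0.48 V, with n = 2 electrons in the balanced equation.
The reaction quotient is [Zn²⁺(aq)] / [Co²⁺(aq)] = 0.000356; by Nernst, E = +0.48 − (0.0592/2)(−3.449) = +0.5821 V.
Finally ΔG = −nFE = −(2)(96500 C/mol)(+0.5821 V) = −112 kJ/mol.

−112 kJ/mol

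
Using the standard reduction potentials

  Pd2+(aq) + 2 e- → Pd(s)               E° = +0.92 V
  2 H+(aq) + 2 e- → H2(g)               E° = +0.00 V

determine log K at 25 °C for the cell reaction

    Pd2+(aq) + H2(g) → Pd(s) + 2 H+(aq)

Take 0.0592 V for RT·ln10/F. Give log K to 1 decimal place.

log K = 31.1

The Pd²⁺/Pd couple is reduced (cathode); E°cell = +0.92 − (+0.00) = +0.92 V with n = 2.
At equilibrium E = 0, so log K = nE°cell / 0.0592 = (2)(+0.92) / 0.0592 = 31.1.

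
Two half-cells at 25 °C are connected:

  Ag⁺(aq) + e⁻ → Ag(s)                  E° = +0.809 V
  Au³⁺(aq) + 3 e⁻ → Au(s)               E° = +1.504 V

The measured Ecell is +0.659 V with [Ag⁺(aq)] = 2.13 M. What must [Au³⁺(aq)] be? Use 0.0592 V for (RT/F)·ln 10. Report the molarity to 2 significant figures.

0.14 M

With Au³⁺/Au at the cathode and Ag⁺/Ag at the anode, E°cell = +1.504 − (+0.809) = +0.695 V (n = 3).
From the Nernst equation, log Q = n(E° − E)/0.0592 = 3·(+0.695 − (+0.659))/0.0592 = 1.824.
For Au³⁺(aq) + 3 Ag(s) → Au(s) + 3 Ag⁺(aq), the reaction quotient is Q = [Ag⁺(aq)]^3 / [Au³⁺(aq)].
Substituting the known concentrations and solving, log [Au³⁺(aq)] = −0.839 and [Au³⁺(aq)] = 0.14 M.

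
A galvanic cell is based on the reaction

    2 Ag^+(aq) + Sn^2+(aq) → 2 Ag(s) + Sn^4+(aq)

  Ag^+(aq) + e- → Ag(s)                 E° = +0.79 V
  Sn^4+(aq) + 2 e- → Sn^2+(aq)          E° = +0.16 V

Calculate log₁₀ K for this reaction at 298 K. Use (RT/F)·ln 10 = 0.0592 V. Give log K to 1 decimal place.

log K = 21.3

The Ag⁺/Ag couple is reduced (cathode); E°cell = +0.79 − (+0.16) = +0.63 V with n = 2.
At equilibrium E = 0, so log K = nE°cell / 0.0592 = (2)(+0.63) / 0.0592 = 21.3.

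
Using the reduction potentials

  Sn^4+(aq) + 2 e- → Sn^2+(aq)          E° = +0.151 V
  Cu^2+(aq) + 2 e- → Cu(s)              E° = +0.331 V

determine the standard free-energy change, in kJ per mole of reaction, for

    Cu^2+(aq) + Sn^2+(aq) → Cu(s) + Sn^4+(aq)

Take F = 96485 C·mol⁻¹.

In the reaction as written Cu^2+(aq) is reduced, so the Cu²⁺/Cu couple is the cathode and Sn⁴⁺/Sn²⁺ is the anode.
E°cell = +0.331 − (+0.151) = +0.180 V; balancing electrons gives n = 2.
ΔG° = −nFE°cell = −(2)(96485)(+0.180) J/mol = −34.7 kJ/mol.

−34.7 kJ/mol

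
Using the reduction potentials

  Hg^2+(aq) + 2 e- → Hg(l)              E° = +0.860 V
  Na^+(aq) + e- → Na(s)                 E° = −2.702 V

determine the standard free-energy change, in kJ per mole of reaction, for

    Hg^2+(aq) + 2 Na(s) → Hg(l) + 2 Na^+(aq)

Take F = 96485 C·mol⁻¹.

−687 kJ/mol

In the reaction as written Hg^2+(aq) is reduced, so the Hg²⁺/Hg couple is the cathode and Na⁺/Na is the anode.
E°cell = +0.860 − (−2.702) = +3.562 V; balancing electrons gives n = 2.
ΔG° = −nFE°cell = −(2)(96485)(+3.562) J/mol = −687 kJ/mol.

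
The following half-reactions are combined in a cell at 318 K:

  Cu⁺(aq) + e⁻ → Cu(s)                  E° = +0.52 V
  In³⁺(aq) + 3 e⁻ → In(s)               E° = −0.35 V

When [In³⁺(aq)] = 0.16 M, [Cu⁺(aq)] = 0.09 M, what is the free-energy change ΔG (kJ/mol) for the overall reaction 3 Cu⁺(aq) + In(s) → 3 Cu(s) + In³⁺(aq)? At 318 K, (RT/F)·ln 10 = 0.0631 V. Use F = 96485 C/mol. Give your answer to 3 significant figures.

−238 kJ/mol

E°cell = +0.52 − (−0.35) = +0.87 V; the balanced reaction transfers n = 3 electrons.
Here Q = [In³⁺(aq)] / [Cu⁺(aq)]^3 = 219 (log Q = 2.341), giving E = +0.87 − (0.0631/3)·(2.341) = +0.8208 V.
ΔG = −nFE = −(3)(96485)(+0.8208) J/mol = −238 kJ/mol.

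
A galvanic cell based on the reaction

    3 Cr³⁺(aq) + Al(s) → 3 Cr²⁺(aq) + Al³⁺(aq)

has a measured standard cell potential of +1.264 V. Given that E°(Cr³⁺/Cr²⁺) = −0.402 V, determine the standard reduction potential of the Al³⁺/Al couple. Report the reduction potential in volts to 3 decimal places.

In the reaction as written the Cr³⁺/Cr²⁺ couple is reduced (cathode) and Al³⁺/Al is oxidized (anode), so E°cell = E°(Cr³⁺/Cr²⁺) − E°(Al³⁺/Al).
E°(Al³⁺/Al) = E°(cathode) − E°cell = −0.402 − (+1.264) = −1.666 V.

−1.666 V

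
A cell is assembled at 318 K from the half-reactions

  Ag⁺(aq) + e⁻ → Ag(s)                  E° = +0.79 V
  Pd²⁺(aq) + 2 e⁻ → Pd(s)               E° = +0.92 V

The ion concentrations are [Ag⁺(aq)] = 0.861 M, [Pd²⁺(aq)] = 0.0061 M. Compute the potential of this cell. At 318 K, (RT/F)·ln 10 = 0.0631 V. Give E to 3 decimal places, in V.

+0.064 V

Pd²⁺/Pd is reduced (cathode, E° = +0.92 V) and Ag⁺/Ag is oxidized (anode).
E°cell = +0.92 − (+0.79) = +0.13 V, with n = 2 electrons transferred.
For the overall reaction Pd²⁺(aq) + 2 Ag(s) → Pd(s) + 2 Ag⁺(aq), Q = [Ag⁺(aq)]^2 / [Pd²⁺(aq)] = 122, giving log Q = 2.085.
By the Nernst equation, E = +0.13 − (0.0631/2)·(2.085) = +0.064 V.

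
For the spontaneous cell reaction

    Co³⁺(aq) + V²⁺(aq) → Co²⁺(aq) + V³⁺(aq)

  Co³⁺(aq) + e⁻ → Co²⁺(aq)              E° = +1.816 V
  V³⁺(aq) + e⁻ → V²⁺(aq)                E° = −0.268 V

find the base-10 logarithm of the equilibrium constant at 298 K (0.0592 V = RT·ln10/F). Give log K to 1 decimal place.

log K = 35.2

The Co³⁺/Co²⁺ couple is reduced (cathode); E°cell = +1.816 − (−0.268) = +2.084 V with n = 1.
At equilibrium E = 0, so log K = nE°cell / 0.0592 = (1)(+2.084) / 0.0592 = 35.2.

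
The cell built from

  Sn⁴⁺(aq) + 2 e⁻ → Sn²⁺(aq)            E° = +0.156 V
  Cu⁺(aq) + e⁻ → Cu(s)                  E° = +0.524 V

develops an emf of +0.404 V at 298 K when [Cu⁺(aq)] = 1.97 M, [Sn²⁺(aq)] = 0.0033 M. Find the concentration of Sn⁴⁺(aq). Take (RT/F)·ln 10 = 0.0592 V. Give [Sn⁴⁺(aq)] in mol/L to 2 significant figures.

With Cu⁺/Cu at the cathode and Sn⁴⁺/Sn²⁺ at the anode, E°cell = +0.524 − (+0.156) = +0.368 V (n = 2).
Rearranging E = E° − (0.0592/n)·log Q gives log Q = 2(+0.368 − (+0.404))/0.0592 = −1.216.
The balanced reaction is 2 Cu⁺(aq) + Sn²⁺(aq) → 2 Cu(s) + Sn⁴⁺(aq), so Q = [Sn⁴⁺(aq)] / ([Cu⁺(aq)]^2·[Sn²⁺(aq)]).
Isolating [Sn⁴⁺(aq)] in Q = 10^{−1.216} yields log [Sn⁴⁺(aq)] = −3.109, i.e. 0.00078 M.

0.00078 M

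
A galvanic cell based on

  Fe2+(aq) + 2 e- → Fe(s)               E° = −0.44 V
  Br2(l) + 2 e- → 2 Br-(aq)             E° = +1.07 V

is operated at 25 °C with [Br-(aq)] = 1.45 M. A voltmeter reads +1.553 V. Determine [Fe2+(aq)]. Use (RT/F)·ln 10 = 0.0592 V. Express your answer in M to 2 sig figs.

0.017 M

The Br₂/Br⁻ couple has the larger reduction potential, so it is the cathode: E°cell = +1.07 − (−0.44) = +1.51 V and n = 2.
From the Nernst equation, log Q = n(E° − E)/0.0592 = 2·(+1.51 − (+1.553))/0.0592 = −1.453.
The balanced reaction is Br2(l) + Fe(s) → 2 Br-(aq) + Fe2+(aq), so Q = [Br-(aq)]^2·[Fe2+(aq)].
Isolating [Fe2+(aq)] in Q = 10^{−1.453} yields log [Fe2+(aq)] = −1.776, i.e. 0.017 M.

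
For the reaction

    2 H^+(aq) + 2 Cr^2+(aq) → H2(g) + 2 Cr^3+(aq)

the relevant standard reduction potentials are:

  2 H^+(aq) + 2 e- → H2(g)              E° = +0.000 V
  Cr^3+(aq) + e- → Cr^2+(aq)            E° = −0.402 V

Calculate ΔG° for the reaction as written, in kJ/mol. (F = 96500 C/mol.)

−77.6 kJ/mol

In the reaction as written H^+(aq) is reduced, so the 2H⁺/H₂ couple is the cathode and Cr³⁺/Cr²⁺ is the anode.
E°cell = +0.000 − (−0.402) = +0.402 V; balancing electrons gives n = 2.
ΔG° = −nFE°cell = −(2)(96500)(+0.402) J/mol = −77.6 kJ/mol.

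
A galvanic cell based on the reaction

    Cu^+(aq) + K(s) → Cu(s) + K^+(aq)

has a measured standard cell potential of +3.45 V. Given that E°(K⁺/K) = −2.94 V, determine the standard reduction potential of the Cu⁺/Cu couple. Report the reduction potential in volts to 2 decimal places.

+0.51 V

In the reaction as written the Cu⁺/Cu couple is reduced (cathode) and K⁺/K is oxidized (anode), so E°cell = E°(Cu⁺/Cu) − E°(K⁺/K).
E°(Cu⁺/Cu) = E°cell + E°(anode) = +3.45 + (−2.94) = +0.51 V.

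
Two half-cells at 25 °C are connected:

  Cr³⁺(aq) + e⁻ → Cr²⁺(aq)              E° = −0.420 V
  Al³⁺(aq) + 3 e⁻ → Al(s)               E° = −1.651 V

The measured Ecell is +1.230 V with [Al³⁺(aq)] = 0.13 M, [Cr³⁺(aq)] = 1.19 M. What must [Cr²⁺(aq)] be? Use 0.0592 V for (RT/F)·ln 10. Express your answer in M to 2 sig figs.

2.4 M

Cr³⁺/Cr²⁺ is the cathode (higher E°); E°cell = −0.420 − (−1.651) = +1.231 V with n = 3.
Since E = E° − (0.0592/n)·log Q, log Q = n(E° − E)/0.0592 = 0.051.
The balanced reaction is 3 Cr³⁺(aq) + Al(s) → 3 Cr²⁺(aq) + Al³⁺(aq), so Q = ([Cr²⁺(aq)]^3·[Al³⁺(aq)]) / [Cr³⁺(aq)]^3.
Substituting the known concentrations and solving, log [Cr²⁺(aq)] = 0.388 and [Cr²⁺(aq)] = 2.4 M.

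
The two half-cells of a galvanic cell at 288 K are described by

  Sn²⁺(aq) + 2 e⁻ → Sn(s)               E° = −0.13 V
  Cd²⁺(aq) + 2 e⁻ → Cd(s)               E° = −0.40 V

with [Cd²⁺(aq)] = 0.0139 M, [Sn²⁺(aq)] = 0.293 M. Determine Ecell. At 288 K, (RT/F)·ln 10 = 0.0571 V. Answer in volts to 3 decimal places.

The Sn²⁺/Sn couple has the more positive E°, so it is the cathode; Cd²⁺/Cd is the anode.
The standard potential is −0.13 − (−0.40) = +0.27 V and the balanced reaction transfers n = 2 electrons.
Balancing gives Sn²⁺(aq) + Cd(s) → Sn(s) + Cd²⁺(aq); hence Q = [Cd²⁺(aq)] / [Sn²⁺(aq)] = 0.0474 (log Q = −1.324).
By the Nernst equation, E = +0.27 − (0.0571/2)·(−1.324) = +0.308 V.

+0.308 V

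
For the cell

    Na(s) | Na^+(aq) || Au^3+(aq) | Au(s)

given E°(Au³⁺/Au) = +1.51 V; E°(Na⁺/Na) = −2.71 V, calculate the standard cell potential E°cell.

By convention the left-hand electrode in cell notation is the anode (oxidation) and the right-hand electrode is the cathode (reduction).
E°cell = E°(right) − E°(left) = +1.51 − (−2.71) = +4.22 V.

+4.22 V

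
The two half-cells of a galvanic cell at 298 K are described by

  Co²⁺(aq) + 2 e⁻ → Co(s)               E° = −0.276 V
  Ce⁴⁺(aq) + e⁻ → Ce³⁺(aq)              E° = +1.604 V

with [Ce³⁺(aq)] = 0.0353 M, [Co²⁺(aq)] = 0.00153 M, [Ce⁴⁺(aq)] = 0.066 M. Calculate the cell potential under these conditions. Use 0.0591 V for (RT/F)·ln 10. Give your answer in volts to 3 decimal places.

+1.979 V

Ce⁴⁺/Ce³⁺ is reduced (cathode, E° = +1.604 V) and Co²⁺/Co is oxidized (anode).
E°cell = E°cat − E°an = +1.604 − (−0.276) = +1.880 V; n = 2.
For the overall reaction 2 Ce⁴⁺(aq) + Co(s) → 2 Ce³⁺(aq) + Co²⁺(aq), Q = ([Ce³⁺(aq)]^2·[Co²⁺(aq)]) / [Ce⁴⁺(aq)]^2 = 0.000438, giving log Q = −3.359.
By the Nernst equation, E = +1.880 − (0.0591/2)·(−3.359) = +1.979 V.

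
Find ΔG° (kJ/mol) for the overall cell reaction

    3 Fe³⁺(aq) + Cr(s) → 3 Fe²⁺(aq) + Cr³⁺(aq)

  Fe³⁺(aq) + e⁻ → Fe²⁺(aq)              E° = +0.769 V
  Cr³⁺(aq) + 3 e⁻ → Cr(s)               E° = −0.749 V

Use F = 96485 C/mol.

In the reaction as written Fe³⁺(aq) is reduced, so the Fe³⁺/Fe²⁺ couple is the cathode and Cr³⁺/Cr is the anode.
E°cell = +0.769 − (−0.749) = +1.518 V; balancing electrons gives n = 3.
ΔG° = −nFE°cell = −(3)(96485)(+1.518) J/mol = −439 kJ/mol.

−439 kJ/mol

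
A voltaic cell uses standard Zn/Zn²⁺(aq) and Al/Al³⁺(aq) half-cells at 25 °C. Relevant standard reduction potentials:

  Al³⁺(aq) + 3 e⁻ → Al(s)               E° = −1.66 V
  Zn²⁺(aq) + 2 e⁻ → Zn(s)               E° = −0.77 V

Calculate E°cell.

Of the two couples in this cell, the one with the more positive reduction potential is reduced at the cathode: here that is Zn²⁺/Zn (−0.77 V); Al³⁺/Al (−1.66 V) is the anode.
E°cell = E°(cathode) − E°(anode) = −0.77 − (−1.66) = +0.89 V.

+0.89 V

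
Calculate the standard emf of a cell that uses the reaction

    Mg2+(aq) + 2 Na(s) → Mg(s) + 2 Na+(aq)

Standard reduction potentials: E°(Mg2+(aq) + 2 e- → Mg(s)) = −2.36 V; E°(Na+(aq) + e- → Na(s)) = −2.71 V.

+0.35 V

In the reaction as written, Mg2+(aq) is reduced (cathode) and Na+(aq) is produced by oxidation at the anode.
E°cell = E°(cathode) − E°(anode) = −2.36 − (−2.71) = +0.35 V.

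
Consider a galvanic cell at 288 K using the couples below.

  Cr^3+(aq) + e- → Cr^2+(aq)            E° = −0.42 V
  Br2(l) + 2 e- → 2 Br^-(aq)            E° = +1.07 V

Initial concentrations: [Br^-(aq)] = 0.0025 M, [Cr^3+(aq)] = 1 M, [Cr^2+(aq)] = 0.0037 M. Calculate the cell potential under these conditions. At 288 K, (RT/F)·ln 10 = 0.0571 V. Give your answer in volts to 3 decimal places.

+1.500 V

The Br₂/Br⁻ couple has the more positive E°, so it is the cathode; Cr³⁺/Cr²⁺ is the anode.
E°cell = +1.07 − (−0.42) = +1.49 V, with n = 2 electrons transferred.
For the overall reaction Br2(l) + 2 Cr^2+(aq) → 2 Br^-(aq) + 2 Cr^3+(aq), Q = ([Br^-(aq)]^2·[Cr^3+(aq)]^2) / [Cr^2+(aq)]^2 = 0.457, giving log Q = −0.341.
Applying E = E° − (RT ln10/nF)·log Q gives +1.49 − (0.0571/2)(−0.341) = +1.500 V.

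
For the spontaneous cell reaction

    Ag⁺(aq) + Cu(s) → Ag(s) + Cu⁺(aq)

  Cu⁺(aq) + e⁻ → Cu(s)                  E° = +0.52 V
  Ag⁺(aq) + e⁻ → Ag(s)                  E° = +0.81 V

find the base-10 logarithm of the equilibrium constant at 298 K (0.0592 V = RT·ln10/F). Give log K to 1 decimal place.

log K = 4.9

The Ag⁺/Ag couple is reduced (cathode); E°cell = +0.81 − (+0.52) = +0.29 V with n = 1.
At equilibrium E = 0, so log K = nE°cell / 0.0592 = (1)(+0.29) / 0.0592 = 4.9.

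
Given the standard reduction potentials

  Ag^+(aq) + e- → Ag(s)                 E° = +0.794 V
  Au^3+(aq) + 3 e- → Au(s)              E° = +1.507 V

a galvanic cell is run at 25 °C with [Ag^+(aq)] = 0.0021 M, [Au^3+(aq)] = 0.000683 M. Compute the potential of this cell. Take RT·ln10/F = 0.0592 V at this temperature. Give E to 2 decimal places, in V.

Since E°(Au³⁺/Au) > E°(Ag⁺/Ag), Au³⁺/Au serves as the cathode.
E°cell = E°cat − E°an = +1.507 − (+0.794) = +0.713 V; n = 3.
The balanced reaction is Au^3+(aq) + 3 Ag(s) → Au(s) + 3 Ag^+(aq), so Q = [Ag^+(aq)]^3 / [Au^3+(aq)] = 1.36×10^−5 and log Q = −4.868.
Applying E = E° − (RT ln10/nF)·log Q gives +0.713 − (0.0592/3)(−4.868) = +0.81 V.

+0.81 V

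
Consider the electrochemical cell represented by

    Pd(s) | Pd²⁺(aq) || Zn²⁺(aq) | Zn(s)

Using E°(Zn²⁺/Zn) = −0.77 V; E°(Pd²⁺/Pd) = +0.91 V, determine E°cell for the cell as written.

−1.68 V

By convention the left-hand electrode in cell notation is the anode (oxidation) and the right-hand electrode is the cathode (reduction).
E°cell = E°(right) − E°(left) = −0.77 − (+0.91) = −1.68 V.
The negative sign shows that, as written, the cell would require an external voltage to drive the reaction.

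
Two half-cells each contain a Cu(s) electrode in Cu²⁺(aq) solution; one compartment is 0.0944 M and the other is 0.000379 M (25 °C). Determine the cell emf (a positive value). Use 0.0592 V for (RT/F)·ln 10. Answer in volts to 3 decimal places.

For a concentration cell E°cell = 0, since both electrodes use the same couple.
The compartment with the higher Cu²⁺(aq) concentration (0.0944 M) acts as the cathode; ions are reduced there and produced at the dilute (0.000379 M) anode.
With n = 2, Ecell = −(0.0592/2)·log([dilute]/[conc]) = −(0.0592/2)·log(0.000379/0.0944) = +0.071 V.

0.071 V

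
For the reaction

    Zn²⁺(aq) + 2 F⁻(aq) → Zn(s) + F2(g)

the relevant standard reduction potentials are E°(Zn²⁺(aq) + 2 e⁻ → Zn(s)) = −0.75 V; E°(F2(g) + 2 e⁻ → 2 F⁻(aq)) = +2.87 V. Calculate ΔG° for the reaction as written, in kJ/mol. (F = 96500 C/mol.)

In the reaction as written Zn²⁺(aq) is reduced, so the Zn²⁺/Zn couple is the cathode and F₂/F⁻ is the anode.
E°cell = −0.75 − (+2.87) = −3.62 V; balancing electrons gives n = 2.
ΔG° = −nFE°cell = −(2)(96500)(−3.62) J/mol = +699 kJ/mol.

+699 kJ/mol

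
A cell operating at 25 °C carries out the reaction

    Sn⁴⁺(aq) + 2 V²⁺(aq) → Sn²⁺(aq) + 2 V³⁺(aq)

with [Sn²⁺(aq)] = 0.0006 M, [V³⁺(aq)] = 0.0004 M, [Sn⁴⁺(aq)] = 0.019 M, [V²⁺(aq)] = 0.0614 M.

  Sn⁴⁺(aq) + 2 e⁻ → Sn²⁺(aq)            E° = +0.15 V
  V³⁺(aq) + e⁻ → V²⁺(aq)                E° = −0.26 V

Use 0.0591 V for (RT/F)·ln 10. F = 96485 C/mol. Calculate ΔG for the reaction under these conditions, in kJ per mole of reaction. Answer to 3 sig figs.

The standard cell potential is +0.15 − (−0.26) = +0.41 V, with n = 2 electrons in the balanced equation.
The reaction quotient is ([Sn²⁺(aq)]·[V³⁺(aq)]^2) / ([Sn⁴⁺(aq)]·[V²⁺(aq)]^2) = 1.34×10^−6; by Nernst, E = +0.41 − (0.0591/2)(−5.873) = +0.5835 V.
ΔG = −nFE = −(2)(96485)(+0.5835) J/mol = −113 kJ/mol.

−113 kJ/mol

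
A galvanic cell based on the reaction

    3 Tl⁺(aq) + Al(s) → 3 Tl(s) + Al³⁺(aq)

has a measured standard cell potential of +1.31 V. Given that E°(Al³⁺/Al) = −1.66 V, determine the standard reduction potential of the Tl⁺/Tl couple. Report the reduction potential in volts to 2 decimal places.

−0.35 V

In the reaction as written the Tl⁺/Tl couple is reduced (cathode) and Al³⁺/Al is oxidized (anode), so E°cell = E°(Tl⁺/Tl) − E°(Al³⁺/Al).
E°(Tl⁺/Tl) = E°cell + E°(anode) = +1.31 + (−1.66) = −0.35 V.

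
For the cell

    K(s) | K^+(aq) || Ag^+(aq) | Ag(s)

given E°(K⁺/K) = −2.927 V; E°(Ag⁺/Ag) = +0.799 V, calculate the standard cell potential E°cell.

+3.726 V

By convention the left-hand electrode in cell notation is the anode (oxidation) and the right-hand electrode is the cathode (reduction).
E°cell = E°(right) − E°(left) = +0.799 − (−2.927) = +3.726 V.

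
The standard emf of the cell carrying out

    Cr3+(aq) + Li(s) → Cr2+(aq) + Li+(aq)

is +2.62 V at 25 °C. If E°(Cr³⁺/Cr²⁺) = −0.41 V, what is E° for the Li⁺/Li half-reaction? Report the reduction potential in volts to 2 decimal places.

−3.03 V

In the reaction as written the Cr³⁺/Cr²⁺ couple is reduced (cathode) and Li⁺/Li is oxidized (anode), so E°cell = E°(Cr³⁺/Cr²⁺) − E°(Li⁺/Li).
E°(Li⁺/Li) = E°(cathode) − E°cell = −0.41 − (+2.62) = −3.03 V.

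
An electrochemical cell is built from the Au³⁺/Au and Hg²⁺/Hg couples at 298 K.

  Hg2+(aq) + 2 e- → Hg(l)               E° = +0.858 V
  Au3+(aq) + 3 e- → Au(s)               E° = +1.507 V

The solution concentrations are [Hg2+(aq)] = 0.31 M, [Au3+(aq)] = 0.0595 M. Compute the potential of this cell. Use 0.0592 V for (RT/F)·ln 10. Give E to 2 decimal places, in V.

The Au³⁺/Au couple has the more positive E°, so it is the cathode; Hg²⁺/Hg is the anode.
The standard potential is +1.507 − (+0.858) = +0.649 V and the balanced reaction transfers n = 6 electrons.
Balancing gives 2 Au3+(aq) + 3 Hg(l) → 2 Au(s) + 3 Hg2+(aq); hence Q = [Hg2+(aq)]^3 / [Au3+(aq)]^2 = 8.41 (log Q = 0.925).
Applying E = E° − (RT ln10/nF)·log Q gives +0.649 − (0.0592/6)(0.925) = +0.64 V.

+0.64 V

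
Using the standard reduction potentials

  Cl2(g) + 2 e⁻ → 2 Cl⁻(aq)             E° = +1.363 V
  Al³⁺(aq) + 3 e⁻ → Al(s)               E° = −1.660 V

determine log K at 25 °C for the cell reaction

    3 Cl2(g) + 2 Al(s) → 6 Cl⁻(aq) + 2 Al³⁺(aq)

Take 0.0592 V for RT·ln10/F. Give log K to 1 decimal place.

log K = 306.4

The Cl₂/Cl⁻ couple is reduced (cathode); E°cell = +1.363 − (−1.660) = +3.023 V with n = 6.
At equilibrium E = 0, so log K = nE°cell / 0.0592 = (6)(+3.023) / 0.0592 = 306.4.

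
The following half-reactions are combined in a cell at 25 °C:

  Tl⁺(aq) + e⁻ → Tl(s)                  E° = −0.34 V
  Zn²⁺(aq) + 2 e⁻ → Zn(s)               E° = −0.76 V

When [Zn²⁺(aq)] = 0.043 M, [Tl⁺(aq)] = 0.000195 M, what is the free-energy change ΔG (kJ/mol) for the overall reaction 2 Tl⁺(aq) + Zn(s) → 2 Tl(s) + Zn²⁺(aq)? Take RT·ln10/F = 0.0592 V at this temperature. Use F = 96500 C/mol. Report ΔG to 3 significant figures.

−46.5 kJ/mol

E°cell = −0.34 − (−0.76) = +0.42 V; the balanced reaction transfers n = 2 electrons.
Here Q = [Zn²⁺(aq)] / [Tl⁺(aq)]^2 = 1.13×10^6 (log Q = 6.053), giving E = +0.42 − (0.0592/2)·(6.053) = +0.2408 V.
Finally ΔG = −nFE = −(2)(96500 C/mol)(+0.2408 V) = −46.5 kJ/mol.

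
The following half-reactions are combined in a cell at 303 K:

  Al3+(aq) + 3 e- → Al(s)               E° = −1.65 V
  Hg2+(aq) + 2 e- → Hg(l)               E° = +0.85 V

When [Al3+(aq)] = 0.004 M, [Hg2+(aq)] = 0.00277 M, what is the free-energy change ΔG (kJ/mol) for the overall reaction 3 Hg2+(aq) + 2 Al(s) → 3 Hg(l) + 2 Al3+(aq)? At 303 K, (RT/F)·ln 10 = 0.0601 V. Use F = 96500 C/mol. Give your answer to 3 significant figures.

−1430 kJ/mol

The standard cell potential is +0.85 − (−1.65) = +2.50 V, with n = 6 electrons in the balanced equation.
Here Q = [Al3+(aq)]^2 / [Hg2+(aq)]^3 = 753 (log Q = 2.877), giving E = +2.50 − (0.0601/6)·(2.877) = +2.4712 V.
Finally ΔG = −nFE = −(6)(96500 C/mol)(+2.4712 V) = −1430 kJ/mol.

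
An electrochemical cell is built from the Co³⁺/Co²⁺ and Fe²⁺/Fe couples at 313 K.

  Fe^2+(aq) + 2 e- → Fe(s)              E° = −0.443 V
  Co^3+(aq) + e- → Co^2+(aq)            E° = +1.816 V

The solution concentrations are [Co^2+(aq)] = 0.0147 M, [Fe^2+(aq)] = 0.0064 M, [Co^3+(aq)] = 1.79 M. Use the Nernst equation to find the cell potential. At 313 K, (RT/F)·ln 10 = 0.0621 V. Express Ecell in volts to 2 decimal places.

+2.46 V

Co³⁺/Co²⁺ is reduced (cathode, E° = +1.816 V) and Fe²⁺/Fe is oxidized (anode).
The standard potential is +1.816 − (−0.443) = +2.259 V and the balanced reaction transfers n = 2 electrons.
The balanced reaction is 2 Co^3+(aq) + Fe(s) → 2 Co^2+(aq) + Fe^2+(aq), so Q = ([Co^2+(aq)]^2·[Fe^2+(aq)]) / [Co^3+(aq)]^2 = 4.32×10^−7 and log Q = −6.365.
By the Nernst equation, E = +2.259 − (0.0621/2)·(−6.365) = +2.46 V.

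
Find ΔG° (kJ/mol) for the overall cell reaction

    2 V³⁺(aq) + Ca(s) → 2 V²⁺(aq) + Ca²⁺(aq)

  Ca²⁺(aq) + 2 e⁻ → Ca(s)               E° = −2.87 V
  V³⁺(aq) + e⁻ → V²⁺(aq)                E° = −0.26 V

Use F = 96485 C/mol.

−504 kJ/mol

In the reaction as written V³⁺(aq) is reduced, so the V³⁺/V²⁺ couple is the cathode and Ca²⁺/Ca is the anode.
E°cell = −0.26 − (−2.87) = +2.61 V; balancing electrons gives n = 2.
ΔG° = −nFE°cell = −(2)(96485)(+2.61) J/mol = −504 kJ/mol.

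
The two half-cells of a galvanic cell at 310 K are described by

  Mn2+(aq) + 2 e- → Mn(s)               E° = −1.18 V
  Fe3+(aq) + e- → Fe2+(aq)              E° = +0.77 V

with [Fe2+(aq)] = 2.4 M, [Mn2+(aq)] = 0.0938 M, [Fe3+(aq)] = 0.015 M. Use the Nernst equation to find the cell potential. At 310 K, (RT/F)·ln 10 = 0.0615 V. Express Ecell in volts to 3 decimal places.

The Fe³⁺/Fe²⁺ couple has the more positive E°, so it is the cathode; Mn²⁺/Mn is the anode.
E°cell = +0.77 − (−1.18) = +1.95 V, with n = 2 electrons transferred.
Balancing gives 2 Fe3+(aq) + Mn(s) → 2 Fe2+(aq) + Mn2+(aq); hence Q = ([Fe2+(aq)]^2·[Mn2+(aq)]) / [Fe3+(aq)]^2 = 2.4×10^3 (log Q = 3.380).
By the Nernst equation, E = +1.95 − (0.0615/2)·(3.380) = +1.846 V.

+1.846 V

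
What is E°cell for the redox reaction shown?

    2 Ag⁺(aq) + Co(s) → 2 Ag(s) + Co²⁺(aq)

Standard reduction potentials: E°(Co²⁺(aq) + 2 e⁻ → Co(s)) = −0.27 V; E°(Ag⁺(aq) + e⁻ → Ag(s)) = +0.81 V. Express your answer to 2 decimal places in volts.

Ag⁺(aq) gains electrons, so the Ag⁺/Ag couple is the cathode; the Co²⁺/Co couple is the anode.
E°cell = E°(cathode) − E°(anode) = +0.81 − (−0.27) = +1.08 V.

+1.08 V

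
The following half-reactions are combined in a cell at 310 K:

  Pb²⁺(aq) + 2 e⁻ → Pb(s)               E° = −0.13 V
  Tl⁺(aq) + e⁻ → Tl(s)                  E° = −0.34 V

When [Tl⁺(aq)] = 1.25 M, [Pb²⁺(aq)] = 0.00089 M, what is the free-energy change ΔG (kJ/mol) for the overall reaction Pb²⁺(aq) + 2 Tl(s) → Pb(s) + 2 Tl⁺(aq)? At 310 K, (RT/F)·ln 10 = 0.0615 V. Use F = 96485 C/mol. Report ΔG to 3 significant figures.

E°cell = −0.13 − (−0.34) = +0.21 V; the balanced reaction transfers n = 2 electrons.
Here Q = [Tl⁺(aq)]^2 / [Pb²⁺(aq)] = 1.76×10^3 (log Q = 3.244), giving E = +0.21 − (0.0615/2)·(3.244) = +0.1102 V.
ΔG = −nFE = −(2)(96485)(+0.1102) J/mol = −21.3 kJ/mol.

−21.3 kJ/mol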